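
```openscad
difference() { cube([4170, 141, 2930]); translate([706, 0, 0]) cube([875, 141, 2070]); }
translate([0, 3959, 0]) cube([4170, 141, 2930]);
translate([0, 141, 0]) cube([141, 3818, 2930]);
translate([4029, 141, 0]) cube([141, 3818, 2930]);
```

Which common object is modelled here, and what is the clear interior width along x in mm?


A single room. The interior width is 3888 mm.

Four walls enclosing a rectangle with a door in the front wall — a room. Outside width 4170 minus two 141 mm walls gives 3888 mm.


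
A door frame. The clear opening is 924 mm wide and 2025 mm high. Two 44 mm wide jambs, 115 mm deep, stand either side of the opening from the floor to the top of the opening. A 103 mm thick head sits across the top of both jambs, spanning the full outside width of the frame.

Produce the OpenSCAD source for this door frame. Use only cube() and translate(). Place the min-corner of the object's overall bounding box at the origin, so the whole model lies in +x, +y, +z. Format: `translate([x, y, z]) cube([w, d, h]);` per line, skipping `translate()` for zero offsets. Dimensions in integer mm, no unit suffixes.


cube([44, 115, 2025]);
translate([968, 0, 0]) cube([44, 115, 2025]);
translate([0, 0, 2025]) cube([1012, 115, 103]);


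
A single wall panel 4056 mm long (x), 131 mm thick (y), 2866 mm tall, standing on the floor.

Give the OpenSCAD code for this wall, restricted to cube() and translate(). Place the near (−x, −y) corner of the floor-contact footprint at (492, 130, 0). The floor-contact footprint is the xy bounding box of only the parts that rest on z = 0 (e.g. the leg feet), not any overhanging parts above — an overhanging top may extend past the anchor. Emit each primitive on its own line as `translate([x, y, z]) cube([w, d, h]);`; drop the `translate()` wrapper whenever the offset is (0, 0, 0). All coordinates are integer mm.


translate([492, 130, 0]) cube([4056, 131, 2866]);


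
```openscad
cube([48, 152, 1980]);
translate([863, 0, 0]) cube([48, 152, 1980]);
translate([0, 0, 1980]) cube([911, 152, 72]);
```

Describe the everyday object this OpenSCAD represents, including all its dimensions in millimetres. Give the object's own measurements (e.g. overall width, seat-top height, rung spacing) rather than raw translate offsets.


A door frame. The clear opening is 815 mm wide and 1980 mm high. Two 48 mm wide jambs, 152 mm deep, stand either side of the opening from the floor to the top of the opening. A 72 mm thick head sits across the top of both jambs, spanning the full outside width of the frame.


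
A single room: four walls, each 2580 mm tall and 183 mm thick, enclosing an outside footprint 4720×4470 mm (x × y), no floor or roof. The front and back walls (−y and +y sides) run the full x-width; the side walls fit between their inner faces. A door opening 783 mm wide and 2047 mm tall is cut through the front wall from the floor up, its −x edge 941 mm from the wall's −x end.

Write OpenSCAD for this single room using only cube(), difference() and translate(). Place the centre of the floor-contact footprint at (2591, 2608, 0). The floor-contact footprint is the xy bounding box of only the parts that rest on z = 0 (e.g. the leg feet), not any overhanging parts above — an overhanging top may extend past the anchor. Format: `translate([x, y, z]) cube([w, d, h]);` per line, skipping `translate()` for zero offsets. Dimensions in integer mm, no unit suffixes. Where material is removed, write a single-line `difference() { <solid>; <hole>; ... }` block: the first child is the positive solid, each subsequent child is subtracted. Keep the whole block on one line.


difference() { translate([231, 373, 0]) cube([4720, 183, 2580]); translate([1172, 373, 0]) cube([783, 183, 2047]); }
translate([231, 4660, 0]) cube([4720, 183, 2580]);
translate([231, 556, 0]) cube([183, 4104, 2580]);
translate([4768, 556, 0]) cube([183, 4104, 2580]);


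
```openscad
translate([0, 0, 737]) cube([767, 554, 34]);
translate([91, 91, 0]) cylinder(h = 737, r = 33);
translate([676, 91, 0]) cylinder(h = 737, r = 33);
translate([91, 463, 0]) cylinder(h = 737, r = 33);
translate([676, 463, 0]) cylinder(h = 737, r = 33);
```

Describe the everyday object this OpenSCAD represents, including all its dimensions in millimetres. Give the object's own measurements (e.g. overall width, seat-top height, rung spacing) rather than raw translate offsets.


A rectangular dining table. The top is 767×554×34 mm with its upper surface at z = 771 mm. It stands on four round legs of 66 mm diameter, each leg's bounding box inset 58 mm from the nearest pair of top edges, running from the floor to the underside of the top.


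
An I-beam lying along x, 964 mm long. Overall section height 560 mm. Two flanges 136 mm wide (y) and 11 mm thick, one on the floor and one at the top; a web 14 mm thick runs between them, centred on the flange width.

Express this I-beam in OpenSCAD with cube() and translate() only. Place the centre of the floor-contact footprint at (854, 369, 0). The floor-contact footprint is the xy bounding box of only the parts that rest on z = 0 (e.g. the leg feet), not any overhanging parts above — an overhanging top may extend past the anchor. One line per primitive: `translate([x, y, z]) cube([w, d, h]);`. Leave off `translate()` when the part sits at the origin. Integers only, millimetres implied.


translate([372, 301, 0]) cube([964, 136, 11]);
translate([372, 362, 11]) cube([964, 14, 538]);
translate([372, 301, 549]) cube([964, 136, 11]);


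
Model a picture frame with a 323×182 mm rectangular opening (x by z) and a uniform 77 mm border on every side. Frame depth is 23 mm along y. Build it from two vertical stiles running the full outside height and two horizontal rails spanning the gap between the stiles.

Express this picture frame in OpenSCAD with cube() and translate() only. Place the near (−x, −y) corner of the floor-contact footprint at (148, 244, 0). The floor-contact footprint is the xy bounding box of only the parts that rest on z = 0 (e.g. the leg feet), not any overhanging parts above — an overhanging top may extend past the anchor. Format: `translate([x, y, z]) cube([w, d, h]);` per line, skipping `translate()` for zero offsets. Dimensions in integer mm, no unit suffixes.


translate([148, 244, 0]) cube([77, 23, 336]);
translate([548, 244, 0]) cube([77, 23, 336]);
translate([225, 244, 0]) cube([323, 23, 77]);
translate([225, 244, 259]) cube([323, 23, 77]);


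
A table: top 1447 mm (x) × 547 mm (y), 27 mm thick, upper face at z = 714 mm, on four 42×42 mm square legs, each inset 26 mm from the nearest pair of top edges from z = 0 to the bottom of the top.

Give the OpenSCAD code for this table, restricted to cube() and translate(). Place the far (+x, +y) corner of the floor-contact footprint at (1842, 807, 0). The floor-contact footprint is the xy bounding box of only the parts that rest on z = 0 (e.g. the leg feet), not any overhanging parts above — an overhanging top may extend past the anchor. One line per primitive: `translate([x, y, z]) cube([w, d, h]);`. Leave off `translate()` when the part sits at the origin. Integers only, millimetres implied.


// leg_h = 714 - 27 = 687
translate([421, 286, 687]) cube([1447, 547, 27]);
translate([447, 312, 0]) cube([42, 42, 687]);
translate([1800, 312, 0]) cube([42, 42, 687]);
translate([447, 765, 0]) cube([42, 42, 687]);
translate([1800, 765, 0]) cube([42, 42, 687]);


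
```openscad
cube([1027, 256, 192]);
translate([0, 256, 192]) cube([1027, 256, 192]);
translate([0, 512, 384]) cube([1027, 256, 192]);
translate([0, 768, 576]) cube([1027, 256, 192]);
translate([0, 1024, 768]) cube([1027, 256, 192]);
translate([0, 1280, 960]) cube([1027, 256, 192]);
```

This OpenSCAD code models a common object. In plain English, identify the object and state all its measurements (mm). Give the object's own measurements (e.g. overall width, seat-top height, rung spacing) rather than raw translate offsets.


A straight staircase of 6 solid steps. Each step is 1027 mm wide (x), 256 mm deep (y, the going) and 192 mm tall (the rise). The first step rests on the floor; each subsequent step sits one going further in +y and one rise higher in +z, directly behind and above the previous step with no overlap.


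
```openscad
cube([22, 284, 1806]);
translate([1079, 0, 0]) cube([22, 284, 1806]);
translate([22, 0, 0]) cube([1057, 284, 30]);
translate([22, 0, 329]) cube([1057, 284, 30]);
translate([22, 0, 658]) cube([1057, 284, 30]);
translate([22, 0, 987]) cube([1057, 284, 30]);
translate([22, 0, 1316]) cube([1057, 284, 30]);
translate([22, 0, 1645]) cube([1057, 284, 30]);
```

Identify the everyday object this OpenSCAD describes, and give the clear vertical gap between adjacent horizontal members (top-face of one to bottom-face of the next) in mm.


A bookshelf. The clear shelf gap is 299 mm.

Two tall side panels with 6 horizontal boards between them — a bookshelf. The first two shelf undersides are at z = 0 and z = 329; with shelf thickness 30, the clear gap is 329 − 0 − 30 = 299 mm.


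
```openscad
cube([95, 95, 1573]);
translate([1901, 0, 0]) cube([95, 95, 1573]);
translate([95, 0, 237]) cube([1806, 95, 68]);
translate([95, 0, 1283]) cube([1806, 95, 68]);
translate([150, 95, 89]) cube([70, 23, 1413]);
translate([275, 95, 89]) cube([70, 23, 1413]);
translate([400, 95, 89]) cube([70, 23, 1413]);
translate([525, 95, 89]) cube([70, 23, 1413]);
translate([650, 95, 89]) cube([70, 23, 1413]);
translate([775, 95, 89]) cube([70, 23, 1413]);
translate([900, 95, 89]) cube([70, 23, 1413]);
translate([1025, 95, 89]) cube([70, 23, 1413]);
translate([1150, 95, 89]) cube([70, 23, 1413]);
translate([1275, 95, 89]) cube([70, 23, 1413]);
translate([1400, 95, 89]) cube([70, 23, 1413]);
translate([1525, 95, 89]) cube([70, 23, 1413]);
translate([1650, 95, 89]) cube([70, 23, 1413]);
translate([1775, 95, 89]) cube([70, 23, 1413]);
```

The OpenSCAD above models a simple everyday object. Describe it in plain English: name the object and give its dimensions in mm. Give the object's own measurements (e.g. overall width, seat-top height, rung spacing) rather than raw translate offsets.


A fence section. Two 95×95 mm posts, 1573 mm tall, stand on the floor with a clear span of 1806 mm between their inner faces. Two horizontal rails of 95×68 mm section span the gap between the posts with their undersides at z = 237 mm and z = 1283 mm, flush with the posts' −y face. 14 pickets, each 70 mm wide, 23 mm thick and 1413 mm tall, are fixed to the +y face of the rails with their bottoms at z = 89 mm, spaced across the span with a 55 mm gap after the −x post and between neighbouring pickets, with 56 mm left before the +x post.


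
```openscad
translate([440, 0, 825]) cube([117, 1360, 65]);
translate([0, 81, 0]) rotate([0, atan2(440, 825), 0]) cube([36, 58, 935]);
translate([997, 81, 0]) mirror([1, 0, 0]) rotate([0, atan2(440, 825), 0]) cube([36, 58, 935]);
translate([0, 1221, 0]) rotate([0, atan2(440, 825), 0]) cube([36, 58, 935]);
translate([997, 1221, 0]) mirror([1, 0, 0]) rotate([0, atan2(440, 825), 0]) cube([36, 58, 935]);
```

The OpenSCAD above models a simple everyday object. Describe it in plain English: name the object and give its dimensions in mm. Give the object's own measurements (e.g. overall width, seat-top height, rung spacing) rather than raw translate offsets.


A sawhorse. A 117×1360×65 mm beam (x, y, z) sits on two A-frame leg pairs. Each pair is two raked legs of 36×58 mm section (58 mm along y) splaying symmetrically in x. Each leg rises 825 mm vertically over 440 mm of horizontal reach and is 935 mm long along its own axis. Every leg's outer bottom edge rests on the floor and its outer top edge meets a bottom edge of the beam — the left legs (tilting toward +x) meet the beam's −x bottom edge, the right legs (their mirror images, tilting toward −x) meet its +x bottom edge — so the leg tops tuck under the beam, the beam's underside is 825 mm above the floor, and the feet are 997 mm apart outside-to-outside with the beam centred between them. The two leg pairs are set in 81 mm from either end of the beam.


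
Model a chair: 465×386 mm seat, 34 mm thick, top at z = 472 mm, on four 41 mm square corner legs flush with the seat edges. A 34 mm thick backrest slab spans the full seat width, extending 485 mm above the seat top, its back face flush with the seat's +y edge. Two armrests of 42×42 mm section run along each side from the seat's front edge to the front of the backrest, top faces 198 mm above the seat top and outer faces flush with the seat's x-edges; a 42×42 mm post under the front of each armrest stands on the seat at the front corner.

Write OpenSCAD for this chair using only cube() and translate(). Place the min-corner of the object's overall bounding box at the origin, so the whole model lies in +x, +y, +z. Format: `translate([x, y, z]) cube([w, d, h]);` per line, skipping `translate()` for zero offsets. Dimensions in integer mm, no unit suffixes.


// leg_h = 472 - 34 = 438
// arm post h = 198 - 42 = 156
translate([0, 0, 438]) cube([465, 386, 34]);
cube([41, 41, 438]);
translate([424, 0, 0]) cube([41, 41, 438]);
translate([0, 345, 0]) cube([41, 41, 438]);
translate([424, 345, 0]) cube([41, 41, 438]);
translate([0, 352, 472]) cube([465, 34, 485]);
translate([0, 0, 628]) cube([42, 352, 42]);
translate([423, 0, 628]) cube([42, 352, 42]);
translate([0, 0, 472]) cube([42, 42, 156]);
translate([423, 0, 472]) cube([42, 42, 156]);


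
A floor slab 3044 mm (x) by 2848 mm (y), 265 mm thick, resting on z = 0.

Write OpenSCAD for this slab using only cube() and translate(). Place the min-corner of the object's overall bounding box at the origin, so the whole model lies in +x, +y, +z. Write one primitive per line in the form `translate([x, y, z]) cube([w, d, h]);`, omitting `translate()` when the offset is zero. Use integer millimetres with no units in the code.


cube([3044, 2848, 265]);


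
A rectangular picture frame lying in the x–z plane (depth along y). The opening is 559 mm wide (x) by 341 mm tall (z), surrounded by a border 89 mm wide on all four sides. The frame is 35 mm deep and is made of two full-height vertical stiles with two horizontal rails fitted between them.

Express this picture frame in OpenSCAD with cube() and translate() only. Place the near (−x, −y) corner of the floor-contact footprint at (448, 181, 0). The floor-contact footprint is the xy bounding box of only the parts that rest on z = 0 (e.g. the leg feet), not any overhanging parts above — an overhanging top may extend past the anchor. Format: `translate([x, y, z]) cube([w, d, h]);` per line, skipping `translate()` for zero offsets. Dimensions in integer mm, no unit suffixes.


translate([448, 181, 0]) cube([89, 35, 519]);
translate([1096, 181, 0]) cube([89, 35, 519]);
translate([537, 181, 0]) cube([559, 35, 89]);
translate([537, 181, 430]) cube([559, 35, 89]);


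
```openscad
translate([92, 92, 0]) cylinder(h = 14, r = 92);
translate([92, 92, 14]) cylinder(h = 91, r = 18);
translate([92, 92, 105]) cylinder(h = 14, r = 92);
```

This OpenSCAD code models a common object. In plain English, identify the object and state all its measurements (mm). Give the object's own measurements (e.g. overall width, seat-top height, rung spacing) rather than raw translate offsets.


A spool: two coaxial disc flanges of radius 92 mm and thickness 14 mm, joined by a core cylinder of radius 18 mm and height 91 mm. The lower flange rests on z = 0 and the three cylinders share a vertical axis.


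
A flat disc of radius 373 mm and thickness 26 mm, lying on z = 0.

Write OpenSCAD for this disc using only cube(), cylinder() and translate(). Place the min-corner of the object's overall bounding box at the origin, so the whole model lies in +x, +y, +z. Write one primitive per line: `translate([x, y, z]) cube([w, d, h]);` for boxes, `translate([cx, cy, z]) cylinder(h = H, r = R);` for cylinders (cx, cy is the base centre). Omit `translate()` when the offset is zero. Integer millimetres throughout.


translate([373, 373, 0]) cylinder(h = 26, r = 373);


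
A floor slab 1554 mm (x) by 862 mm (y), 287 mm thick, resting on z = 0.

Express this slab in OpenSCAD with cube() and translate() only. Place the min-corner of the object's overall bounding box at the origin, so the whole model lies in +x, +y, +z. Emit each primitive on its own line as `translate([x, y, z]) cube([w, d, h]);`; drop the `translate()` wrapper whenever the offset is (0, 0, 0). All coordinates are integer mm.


cube([1554, 862, 287]);


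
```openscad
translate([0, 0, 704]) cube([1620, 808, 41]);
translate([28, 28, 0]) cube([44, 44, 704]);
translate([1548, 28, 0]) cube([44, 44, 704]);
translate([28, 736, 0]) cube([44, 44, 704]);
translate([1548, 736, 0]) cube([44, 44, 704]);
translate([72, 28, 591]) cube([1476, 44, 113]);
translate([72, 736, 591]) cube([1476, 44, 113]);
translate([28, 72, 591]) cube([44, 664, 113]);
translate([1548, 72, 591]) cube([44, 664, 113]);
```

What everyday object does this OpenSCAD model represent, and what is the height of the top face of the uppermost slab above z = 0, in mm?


A table. The table height is 745 mm.

A 1620×808×41 slab sits at z = 704 on four 44 mm square posts — a table. The top surface is at 704 + 41 = 745 mm.


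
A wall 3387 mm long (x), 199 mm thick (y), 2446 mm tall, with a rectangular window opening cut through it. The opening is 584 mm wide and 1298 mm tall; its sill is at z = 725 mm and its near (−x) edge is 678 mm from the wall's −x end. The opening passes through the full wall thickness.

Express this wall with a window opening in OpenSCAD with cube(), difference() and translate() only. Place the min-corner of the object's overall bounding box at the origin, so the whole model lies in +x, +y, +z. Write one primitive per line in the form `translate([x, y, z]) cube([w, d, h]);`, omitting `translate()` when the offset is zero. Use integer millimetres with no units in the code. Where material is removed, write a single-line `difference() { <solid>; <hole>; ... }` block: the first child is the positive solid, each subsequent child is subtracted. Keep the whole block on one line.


difference() { cube([3387, 199, 2446]); translate([678, 0, 725]) cube([584, 199, 1298]); }


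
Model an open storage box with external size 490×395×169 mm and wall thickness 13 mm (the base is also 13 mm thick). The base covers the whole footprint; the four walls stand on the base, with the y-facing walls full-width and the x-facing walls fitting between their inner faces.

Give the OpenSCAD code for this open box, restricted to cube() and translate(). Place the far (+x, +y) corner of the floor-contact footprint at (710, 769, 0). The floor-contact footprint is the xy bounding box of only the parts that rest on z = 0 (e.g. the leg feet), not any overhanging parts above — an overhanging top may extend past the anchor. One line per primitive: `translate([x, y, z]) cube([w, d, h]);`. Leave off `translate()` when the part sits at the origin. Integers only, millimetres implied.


translate([220, 374, 0]) cube([490, 395, 13]);
translate([220, 374, 13]) cube([490, 13, 156]);
translate([220, 756, 13]) cube([490, 13, 156]);
translate([220, 387, 13]) cube([13, 369, 156]);
translate([697, 387, 13]) cube([13, 369, 156]);


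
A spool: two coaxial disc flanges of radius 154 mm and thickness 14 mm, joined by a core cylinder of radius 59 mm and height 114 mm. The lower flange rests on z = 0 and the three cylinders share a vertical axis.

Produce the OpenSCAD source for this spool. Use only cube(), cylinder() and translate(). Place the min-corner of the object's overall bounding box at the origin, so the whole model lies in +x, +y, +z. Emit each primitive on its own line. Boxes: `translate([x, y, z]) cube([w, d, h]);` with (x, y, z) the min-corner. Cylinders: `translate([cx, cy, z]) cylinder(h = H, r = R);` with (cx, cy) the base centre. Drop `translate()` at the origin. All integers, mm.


translate([154, 154, 0]) cylinder(h = 14, r = 154);
translate([154, 154, 14]) cylinder(h = 114, r = 59);
translate([154, 154, 128]) cylinder(h = 14, r = 154);


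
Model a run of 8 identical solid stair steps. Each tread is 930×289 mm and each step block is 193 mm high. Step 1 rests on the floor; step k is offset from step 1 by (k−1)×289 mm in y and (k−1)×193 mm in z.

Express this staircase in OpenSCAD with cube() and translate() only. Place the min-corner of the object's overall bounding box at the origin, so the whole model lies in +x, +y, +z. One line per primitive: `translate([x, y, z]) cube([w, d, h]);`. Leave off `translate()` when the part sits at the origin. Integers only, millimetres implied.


cube([930, 289, 193]);
translate([0, 289, 193]) cube([930, 289, 193]);
translate([0, 578, 386]) cube([930, 289, 193]);
translate([0, 867, 579]) cube([930, 289, 193]);
translate([0, 1156, 772]) cube([930, 289, 193]);
translate([0, 1445, 965]) cube([930, 289, 193]);
translate([0, 1734, 1158]) cube([930, 289, 193]);
translate([0, 2023, 1351]) cube([930, 289, 193]);


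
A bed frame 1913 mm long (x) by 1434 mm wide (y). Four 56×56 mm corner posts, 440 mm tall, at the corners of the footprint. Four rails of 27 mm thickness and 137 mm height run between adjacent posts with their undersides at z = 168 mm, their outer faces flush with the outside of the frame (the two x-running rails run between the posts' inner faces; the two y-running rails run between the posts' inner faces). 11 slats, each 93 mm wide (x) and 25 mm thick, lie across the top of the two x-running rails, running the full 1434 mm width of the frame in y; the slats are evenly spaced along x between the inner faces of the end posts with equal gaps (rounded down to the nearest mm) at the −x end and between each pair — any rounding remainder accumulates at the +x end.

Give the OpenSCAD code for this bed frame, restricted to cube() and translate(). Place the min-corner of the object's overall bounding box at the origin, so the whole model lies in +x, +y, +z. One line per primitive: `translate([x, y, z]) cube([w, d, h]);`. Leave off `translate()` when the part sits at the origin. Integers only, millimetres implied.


// slat z = rail_z + rail_h = 168 + 137 = 305
// slat gap = ⌊(1801 − 11·93) / 12⌋ = 64
cube([56, 56, 440]);
translate([0, 1378, 0]) cube([56, 56, 440]);
translate([1857, 0, 0]) cube([56, 56, 440]);
translate([1857, 1378, 0]) cube([56, 56, 440]);
translate([56, 0, 168]) cube([1801, 27, 137]);
translate([56, 1407, 168]) cube([1801, 27, 137]);
translate([0, 56, 168]) cube([27, 1322, 137]);
translate([1886, 56, 168]) cube([27, 1322, 137]);
translate([120, 0, 305]) cube([93, 1434, 25]);
translate([277, 0, 305]) cube([93, 1434, 25]);
translate([434, 0, 305]) cube([93, 1434, 25]);
translate([591, 0, 305]) cube([93, 1434, 25]);
translate([748, 0, 305]) cube([93, 1434, 25]);
translate([905, 0, 305]) cube([93, 1434, 25]);
translate([1062, 0, 305]) cube([93, 1434, 25]);
translate([1219, 0, 305]) cube([93, 1434, 25]);
translate([1376, 0, 305]) cube([93, 1434, 25]);
translate([1533, 0, 305]) cube([93, 1434, 25]);
translate([1690, 0, 305]) cube([93, 1434, 25]);


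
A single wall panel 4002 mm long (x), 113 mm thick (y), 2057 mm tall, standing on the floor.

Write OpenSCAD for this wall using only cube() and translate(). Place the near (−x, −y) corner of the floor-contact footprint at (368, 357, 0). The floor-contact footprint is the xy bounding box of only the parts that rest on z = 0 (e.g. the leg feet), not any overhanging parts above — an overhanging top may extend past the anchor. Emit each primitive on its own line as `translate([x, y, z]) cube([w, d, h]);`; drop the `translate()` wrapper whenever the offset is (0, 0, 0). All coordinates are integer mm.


translate([368, 357, 0]) cube([4002, 113, 2057]);


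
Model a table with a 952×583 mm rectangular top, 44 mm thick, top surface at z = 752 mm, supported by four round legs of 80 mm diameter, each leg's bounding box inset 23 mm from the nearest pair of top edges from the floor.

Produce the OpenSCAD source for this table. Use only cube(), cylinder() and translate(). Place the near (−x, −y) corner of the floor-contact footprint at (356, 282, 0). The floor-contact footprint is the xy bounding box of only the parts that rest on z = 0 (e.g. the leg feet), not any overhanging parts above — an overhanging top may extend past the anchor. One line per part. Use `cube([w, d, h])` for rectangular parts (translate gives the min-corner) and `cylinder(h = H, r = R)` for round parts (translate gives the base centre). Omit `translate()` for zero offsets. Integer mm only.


translate([333, 259, 708]) cube([952, 583, 44]);
translate([396, 322, 0]) cylinder(h = 708, r = 40);
translate([1222, 322, 0]) cylinder(h = 708, r = 40);
translate([396, 779, 0]) cylinder(h = 708, r = 40);
translate([1222, 779, 0]) cylinder(h = 708, r = 40);


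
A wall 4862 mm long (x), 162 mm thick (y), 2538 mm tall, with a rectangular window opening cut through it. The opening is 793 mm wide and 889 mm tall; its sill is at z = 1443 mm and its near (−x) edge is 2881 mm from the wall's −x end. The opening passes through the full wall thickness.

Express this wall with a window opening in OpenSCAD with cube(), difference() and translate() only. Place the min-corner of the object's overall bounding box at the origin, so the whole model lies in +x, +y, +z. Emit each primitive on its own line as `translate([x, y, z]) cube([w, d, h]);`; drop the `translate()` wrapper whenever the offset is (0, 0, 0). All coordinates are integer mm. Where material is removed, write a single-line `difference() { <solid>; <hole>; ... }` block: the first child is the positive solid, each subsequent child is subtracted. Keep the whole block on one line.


difference() { cube([4862, 162, 2538]); translate([2881, 0, 1443]) cube([793, 162, 889]); }


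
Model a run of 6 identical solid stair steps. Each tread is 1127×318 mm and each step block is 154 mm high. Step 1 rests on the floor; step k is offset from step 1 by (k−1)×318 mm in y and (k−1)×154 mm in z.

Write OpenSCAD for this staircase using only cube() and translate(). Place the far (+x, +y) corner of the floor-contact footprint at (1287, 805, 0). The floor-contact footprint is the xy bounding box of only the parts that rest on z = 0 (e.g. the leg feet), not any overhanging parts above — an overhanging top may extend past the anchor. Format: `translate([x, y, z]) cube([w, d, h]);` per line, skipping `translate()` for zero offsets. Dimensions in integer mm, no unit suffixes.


translate([160, 487, 0]) cube([1127, 318, 154]);
translate([160, 805, 154]) cube([1127, 318, 154]);
translate([160, 1123, 308]) cube([1127, 318, 154]);
translate([160, 1441, 462]) cube([1127, 318, 154]);
translate([160, 1759, 616]) cube([1127, 318, 154]);
translate([160, 2077, 770]) cube([1127, 318, 154]);


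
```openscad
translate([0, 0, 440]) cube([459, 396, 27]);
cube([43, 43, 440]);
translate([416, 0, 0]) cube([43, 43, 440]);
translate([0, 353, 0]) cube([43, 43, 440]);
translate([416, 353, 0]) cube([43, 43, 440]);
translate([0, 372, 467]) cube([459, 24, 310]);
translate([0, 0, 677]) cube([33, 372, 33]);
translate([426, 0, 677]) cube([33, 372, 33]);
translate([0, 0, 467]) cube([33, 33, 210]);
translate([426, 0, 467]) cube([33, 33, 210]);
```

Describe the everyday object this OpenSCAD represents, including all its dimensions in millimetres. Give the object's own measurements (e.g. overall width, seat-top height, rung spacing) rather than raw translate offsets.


A chair. The seat is a 459×396×27 mm slab with its top at z = 467 mm, on four 43×43 mm corner legs (flush with the seat edges, standing on z = 0). A flat backrest 24 mm thick, 310 mm tall, spans the full seat width and rises from the seat top along its +y edge, rear face flush with the rear of the seat. Two armrests of 33×33 mm section run along each side from the seat's front edge to the front of the backrest, top faces 243 mm above the seat top and outer faces flush with the seat's x-edges; a 33×33 mm post under the front of each armrest stands on the seat at the front corner.


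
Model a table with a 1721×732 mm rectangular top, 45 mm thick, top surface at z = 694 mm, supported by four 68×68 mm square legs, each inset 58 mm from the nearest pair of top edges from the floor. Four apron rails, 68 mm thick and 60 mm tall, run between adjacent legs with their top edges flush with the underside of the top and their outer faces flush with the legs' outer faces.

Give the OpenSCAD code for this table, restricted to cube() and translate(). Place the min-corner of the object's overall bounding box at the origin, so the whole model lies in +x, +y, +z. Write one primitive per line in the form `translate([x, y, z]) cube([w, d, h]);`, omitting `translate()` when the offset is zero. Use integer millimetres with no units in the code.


translate([0, 0, 649]) cube([1721, 732, 45]);
translate([58, 58, 0]) cube([68, 68, 649]);
translate([1595, 58, 0]) cube([68, 68, 649]);
translate([58, 606, 0]) cube([68, 68, 649]);
translate([1595, 606, 0]) cube([68, 68, 649]);
translate([126, 58, 589]) cube([1469, 68, 60]);
translate([126, 606, 589]) cube([1469, 68, 60]);
translate([58, 126, 589]) cube([68, 480, 60]);
translate([1595, 126, 589]) cube([68, 480, 60]);


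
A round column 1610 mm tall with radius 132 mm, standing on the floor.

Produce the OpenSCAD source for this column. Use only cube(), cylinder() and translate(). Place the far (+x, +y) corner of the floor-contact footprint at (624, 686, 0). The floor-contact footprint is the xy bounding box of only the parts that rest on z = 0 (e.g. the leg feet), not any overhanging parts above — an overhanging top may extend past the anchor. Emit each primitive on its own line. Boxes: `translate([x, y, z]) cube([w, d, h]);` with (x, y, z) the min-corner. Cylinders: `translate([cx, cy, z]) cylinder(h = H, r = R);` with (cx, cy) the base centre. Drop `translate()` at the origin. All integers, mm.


translate([492, 554, 0]) cylinder(h = 1610, r = 132);


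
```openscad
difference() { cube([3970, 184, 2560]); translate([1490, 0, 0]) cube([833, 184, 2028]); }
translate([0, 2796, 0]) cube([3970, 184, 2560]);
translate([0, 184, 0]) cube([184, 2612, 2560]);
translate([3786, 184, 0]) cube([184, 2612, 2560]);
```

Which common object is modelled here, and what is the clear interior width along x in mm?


A single room. The interior width is 3602 mm.

Four walls enclosing a rectangle with a door in the front wall — a room. Outside width 3970 minus two 184 mm walls gives 3602 mm.


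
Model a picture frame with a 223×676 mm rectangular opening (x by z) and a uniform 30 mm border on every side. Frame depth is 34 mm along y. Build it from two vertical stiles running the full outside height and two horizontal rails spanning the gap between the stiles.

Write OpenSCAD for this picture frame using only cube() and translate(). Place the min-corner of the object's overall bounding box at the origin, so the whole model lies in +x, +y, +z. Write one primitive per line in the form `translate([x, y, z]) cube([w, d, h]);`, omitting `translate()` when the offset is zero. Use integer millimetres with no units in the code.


cube([30, 34, 736]);
translate([253, 0, 0]) cube([30, 34, 736]);
translate([30, 0, 0]) cube([223, 34, 30]);
translate([30, 0, 706]) cube([223, 34, 30]);


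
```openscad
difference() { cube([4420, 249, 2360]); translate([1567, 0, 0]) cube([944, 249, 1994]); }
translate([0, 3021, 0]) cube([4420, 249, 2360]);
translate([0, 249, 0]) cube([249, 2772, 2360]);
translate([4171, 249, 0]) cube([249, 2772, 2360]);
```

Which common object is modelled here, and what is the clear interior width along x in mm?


A single room. The interior width is 3922 mm.

Four walls enclosing a rectangle with a door in the front wall — a room. Outside width 4420 minus two 249 mm walls gives 3922 mm.


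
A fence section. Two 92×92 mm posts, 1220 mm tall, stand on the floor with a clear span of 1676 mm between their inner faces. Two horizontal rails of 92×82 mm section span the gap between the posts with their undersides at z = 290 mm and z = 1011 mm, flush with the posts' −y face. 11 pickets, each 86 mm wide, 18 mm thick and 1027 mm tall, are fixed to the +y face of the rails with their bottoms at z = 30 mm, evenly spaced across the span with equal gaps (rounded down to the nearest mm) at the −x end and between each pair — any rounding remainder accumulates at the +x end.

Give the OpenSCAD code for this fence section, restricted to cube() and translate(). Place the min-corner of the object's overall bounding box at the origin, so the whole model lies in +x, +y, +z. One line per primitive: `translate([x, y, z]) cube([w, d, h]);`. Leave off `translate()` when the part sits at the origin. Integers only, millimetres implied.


cube([92, 92, 1220]);
translate([1768, 0, 0]) cube([92, 92, 1220]);
translate([92, 0, 290]) cube([1676, 92, 82]);
translate([92, 0, 1011]) cube([1676, 92, 82]);
translate([152, 92, 30]) cube([86, 18, 1027]);
translate([298, 92, 30]) cube([86, 18, 1027]);
translate([444, 92, 30]) cube([86, 18, 1027]);
translate([590, 92, 30]) cube([86, 18, 1027]);
translate([736, 92, 30]) cube([86, 18, 1027]);
translate([882, 92, 30]) cube([86, 18, 1027]);
translate([1028, 92, 30]) cube([86, 18, 1027]);
translate([1174, 92, 30]) cube([86, 18, 1027]);
translate([1320, 92, 30]) cube([86, 18, 1027]);
translate([1466, 92, 30]) cube([86, 18, 1027]);
translate([1612, 92, 30]) cube([86, 18, 1027]);


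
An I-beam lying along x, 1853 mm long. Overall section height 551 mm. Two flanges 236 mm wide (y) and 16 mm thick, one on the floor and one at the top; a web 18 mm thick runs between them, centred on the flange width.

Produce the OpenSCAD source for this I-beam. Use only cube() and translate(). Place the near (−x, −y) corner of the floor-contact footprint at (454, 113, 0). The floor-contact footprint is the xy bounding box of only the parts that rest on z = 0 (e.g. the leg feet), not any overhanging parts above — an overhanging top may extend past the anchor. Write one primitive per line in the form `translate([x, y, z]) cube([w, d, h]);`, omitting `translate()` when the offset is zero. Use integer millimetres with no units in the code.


translate([454, 113, 0]) cube([1853, 236, 16]);
translate([454, 222, 16]) cube([1853, 18, 519]);
translate([454, 113, 535]) cube([1853, 236, 16]);


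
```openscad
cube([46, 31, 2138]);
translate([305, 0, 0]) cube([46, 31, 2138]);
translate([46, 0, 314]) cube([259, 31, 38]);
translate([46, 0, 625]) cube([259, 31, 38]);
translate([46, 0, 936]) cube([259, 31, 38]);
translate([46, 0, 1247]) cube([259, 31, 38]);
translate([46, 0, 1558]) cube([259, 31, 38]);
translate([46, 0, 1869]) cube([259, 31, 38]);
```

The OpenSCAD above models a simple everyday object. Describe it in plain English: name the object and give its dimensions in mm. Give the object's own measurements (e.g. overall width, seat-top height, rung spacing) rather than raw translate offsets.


A straight ladder. Two 46×31 mm vertical rails, 2138 mm tall, stand 351 mm apart (outside-to-outside) with their front faces coplanar on the −y side. 6 rungs, each 31 mm deep and 38 mm tall, span between the inner faces of the rails, front faces flush with the rails. The lowest rung's underside is at z = 314 mm and rungs are spaced 311 mm apart (underside to underside).


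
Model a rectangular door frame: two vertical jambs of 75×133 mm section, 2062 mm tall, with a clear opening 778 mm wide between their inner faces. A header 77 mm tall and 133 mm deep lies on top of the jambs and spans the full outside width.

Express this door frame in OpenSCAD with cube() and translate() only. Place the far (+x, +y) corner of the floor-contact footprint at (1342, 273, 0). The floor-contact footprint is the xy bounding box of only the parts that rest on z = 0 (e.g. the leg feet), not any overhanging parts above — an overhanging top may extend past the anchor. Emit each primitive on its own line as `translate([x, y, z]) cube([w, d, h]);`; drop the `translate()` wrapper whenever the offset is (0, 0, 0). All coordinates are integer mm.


translate([414, 140, 0]) cube([75, 133, 2062]);
translate([1267, 140, 0]) cube([75, 133, 2062]);
translate([414, 140, 2062]) cube([928, 133, 77]);


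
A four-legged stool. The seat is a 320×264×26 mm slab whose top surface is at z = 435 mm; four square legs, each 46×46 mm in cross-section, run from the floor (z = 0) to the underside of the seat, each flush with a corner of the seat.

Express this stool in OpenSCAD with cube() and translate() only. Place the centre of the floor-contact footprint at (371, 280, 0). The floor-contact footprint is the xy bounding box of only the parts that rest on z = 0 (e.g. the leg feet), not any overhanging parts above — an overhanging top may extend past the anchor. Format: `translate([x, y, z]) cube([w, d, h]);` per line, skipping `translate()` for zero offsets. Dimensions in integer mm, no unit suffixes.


translate([211, 148, 409]) cube([320, 264, 26]);
translate([211, 148, 0]) cube([46, 46, 409]);
translate([485, 148, 0]) cube([46, 46, 409]);
translate([211, 366, 0]) cube([46, 46, 409]);
translate([485, 366, 0]) cube([46, 46, 409]);


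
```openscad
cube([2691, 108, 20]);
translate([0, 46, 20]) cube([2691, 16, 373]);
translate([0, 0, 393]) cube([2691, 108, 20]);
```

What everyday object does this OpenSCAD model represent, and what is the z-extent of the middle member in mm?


An I-beam. The web height is 373 mm.

Two wide flanges with a thin centred web — an I-beam. Overall 413 mm minus two 20 mm flanges gives a web of 413 − 2·20 = 373 mm.


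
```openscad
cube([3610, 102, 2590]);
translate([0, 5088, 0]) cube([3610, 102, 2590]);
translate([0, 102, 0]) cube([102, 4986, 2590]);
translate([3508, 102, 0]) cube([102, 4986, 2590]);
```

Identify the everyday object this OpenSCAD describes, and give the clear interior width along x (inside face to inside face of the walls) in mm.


A house (or room) frame. The interior width is 3406 mm.

Four 2590 mm walls enclosing a rectangle with no floor or roof — a room or house frame. Outside width is 3610 mm and wall thickness is 102 mm, so the interior width is 3610 − 2 × 102 = 3406 mm.


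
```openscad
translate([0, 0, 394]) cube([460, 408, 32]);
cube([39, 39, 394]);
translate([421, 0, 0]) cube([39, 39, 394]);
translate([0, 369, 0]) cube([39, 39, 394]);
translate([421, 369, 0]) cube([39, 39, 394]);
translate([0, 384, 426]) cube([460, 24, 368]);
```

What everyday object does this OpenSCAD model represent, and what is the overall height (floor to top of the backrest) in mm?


A chair. The overall height is 794 mm.

A slab on four corner posts with a tall panel at the back — a chair. The seat slab sits at z = 394 with thickness 32, and the 368 mm backrest starts at the seat top, so the overall height is 394 + 32 + 368 = 794 mm.


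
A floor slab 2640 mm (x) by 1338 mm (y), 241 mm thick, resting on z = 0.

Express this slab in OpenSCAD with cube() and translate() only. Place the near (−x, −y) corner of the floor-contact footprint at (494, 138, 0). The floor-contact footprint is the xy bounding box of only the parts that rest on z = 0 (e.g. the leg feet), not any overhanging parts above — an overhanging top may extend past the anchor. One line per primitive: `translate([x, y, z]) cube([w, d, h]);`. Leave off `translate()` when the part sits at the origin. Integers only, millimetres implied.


translate([494, 138, 0]) cube([2640, 1338, 241]);


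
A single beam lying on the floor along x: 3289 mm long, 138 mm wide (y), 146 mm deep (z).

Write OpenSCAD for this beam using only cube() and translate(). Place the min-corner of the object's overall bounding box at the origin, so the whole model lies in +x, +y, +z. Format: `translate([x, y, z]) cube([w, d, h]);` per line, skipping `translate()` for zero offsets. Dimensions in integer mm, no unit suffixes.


cube([3289, 138, 146]);


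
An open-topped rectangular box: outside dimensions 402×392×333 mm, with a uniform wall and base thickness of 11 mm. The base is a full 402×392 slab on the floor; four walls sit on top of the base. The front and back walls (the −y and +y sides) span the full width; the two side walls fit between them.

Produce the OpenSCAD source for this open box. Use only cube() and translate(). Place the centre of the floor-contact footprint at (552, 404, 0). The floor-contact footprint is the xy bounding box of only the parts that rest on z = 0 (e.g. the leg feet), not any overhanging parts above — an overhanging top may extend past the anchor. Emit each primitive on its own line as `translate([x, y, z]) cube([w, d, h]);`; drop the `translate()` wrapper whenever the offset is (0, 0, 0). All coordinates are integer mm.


translate([351, 208, 0]) cube([402, 392, 11]);
translate([351, 208, 11]) cube([402, 11, 322]);
translate([351, 589, 11]) cube([402, 11, 322]);
translate([351, 219, 11]) cube([11, 370, 322]);
translate([742, 219, 11]) cube([11, 370, 322]);
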